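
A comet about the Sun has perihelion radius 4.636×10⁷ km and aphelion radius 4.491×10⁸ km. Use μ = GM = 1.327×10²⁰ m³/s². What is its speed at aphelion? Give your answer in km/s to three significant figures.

v ≈ 7.44 km/s

Semi-major axis a = (r_p + r_a)/2 = 2.4773×10⁸ km = 2.477×10¹¹ m.
Vis-viva: v² = μ(2/r − 1/a) = 1.327×10²⁰ × (4.453×10⁻¹² − 4.037×10⁻¹²) = 5.530×10⁷ m²/s².
v = 7436 m/s = 7.436 km/s.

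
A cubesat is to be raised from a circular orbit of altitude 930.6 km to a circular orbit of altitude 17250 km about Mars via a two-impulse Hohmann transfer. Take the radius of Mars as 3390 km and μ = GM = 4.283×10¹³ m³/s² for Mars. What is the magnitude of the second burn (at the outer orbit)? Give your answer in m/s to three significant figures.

Δv ≈ 593 m/s

r₁ = 3390 + 930.6 = 4320.6 km = 4.3206×10⁶ m.
r₂ = 3390 + 17250 = 20640 km = 2.0640×10⁷ m.
Transfer ellipse a_t = (r₁ + r₂)/2 = 1.248×10⁷ m.
At r₁: circular v_c1 = √(μ/r₁) = 3148 m/s; transfer-periapsis v_p = √[μ(2/r₁ − 1/a_t)] = 4049 m/s.
At r₂: circular v_c2 = √(μ/r₂) = 1441 m/s; transfer-apoapsis v_a = √[μ(2/r₂ − 1/a_t)] = 847.6 m/s.
Δv₂ = v_c2 − v_a = 592.9 m/s.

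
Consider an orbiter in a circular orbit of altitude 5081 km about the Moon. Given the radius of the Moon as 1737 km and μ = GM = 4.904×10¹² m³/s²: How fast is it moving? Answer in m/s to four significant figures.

v ≈ 848.1 m/s

r = 1737 + 5081 = 6818.0 km = 6.8180×10⁶ m.
For a circular orbit v = √(μ/r) = √(4.904×10¹² / 6.818×10⁶) = √(7.193×10⁵) = 848.1 m/s.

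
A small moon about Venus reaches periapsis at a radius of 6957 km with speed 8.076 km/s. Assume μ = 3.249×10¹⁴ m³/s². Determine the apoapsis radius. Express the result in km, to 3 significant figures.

apoapsis radius ≈ 16100 km

r_p = 6.957×10⁶ m.
Specific energy ε = v²/2 − μ/r = -1.409×10⁷ J/kg, so a = −μ/(2ε) = 1.153×10⁷ m.
The apsides satisfy r_p + r_a = 2a, so the apoapsis radius is 2a − r_p = 1.610×10⁷ m = 16101 km.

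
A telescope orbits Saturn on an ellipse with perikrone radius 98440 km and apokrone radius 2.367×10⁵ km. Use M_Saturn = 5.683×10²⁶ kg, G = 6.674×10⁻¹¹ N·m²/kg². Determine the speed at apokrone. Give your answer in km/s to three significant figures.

μ = GM = 6.674×10⁻¹¹ × 5.683×10²⁶ = 3.793×10¹⁶ m³/s².
Semi-major axis a = (r_p + r_a)/2 = 1.6757×10⁵ km = 1.676×10⁸ m.
Vis-viva: v² = μ(2/r − 1/a) = 3.793×10¹⁶ × (8.450×10⁻⁹ − 5.968×10⁻⁹) = 9.413×10⁷ m²/s².
v = 9702 m/s = 9.702 km/s.

v ≈ 9.70 km/s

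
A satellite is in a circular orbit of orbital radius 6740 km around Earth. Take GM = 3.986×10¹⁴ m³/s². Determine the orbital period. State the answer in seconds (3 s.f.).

r = 6740 km = 6.740×10⁶ m.
Kepler's third law: T = 2π√(r³/μ) = 2π√((6.740×10⁶)³ / 3.986×10¹⁴).
r³/μ = 7.681×10⁵ s², so T = 2π × 8.764×10² = 5.507×10³ s.

T ≈ 5510 seconds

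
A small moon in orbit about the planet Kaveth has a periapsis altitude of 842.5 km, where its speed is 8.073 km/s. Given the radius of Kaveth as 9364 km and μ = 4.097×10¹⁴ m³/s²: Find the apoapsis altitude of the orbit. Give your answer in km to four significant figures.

r_p = 9364 + 842.5 = 10206 km = 1.021×10⁷ m.
Specific energy ε = v²/2 − μ/r = -7.554×10⁶ J/kg, so a = −μ/(2ε) = 2.712×10⁷ m.
The apsides satisfy r_p + r_a = 2a, so the apoapsis radius is 2a − r_p = 4.403×10⁷ m = 44027 km.
Apoapsis altitude = 44027 − 9364 = 34663 km.

apoapsis altitude ≈ 34660 km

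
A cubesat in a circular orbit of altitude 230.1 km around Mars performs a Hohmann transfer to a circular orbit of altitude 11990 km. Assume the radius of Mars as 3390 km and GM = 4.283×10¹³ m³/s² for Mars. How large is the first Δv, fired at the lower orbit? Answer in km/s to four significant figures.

r₁ = 3390 + 230.1 = 3620.1 km = 3.6201×10⁶ m.
r₂ = 3390 + 11990 = 15380 km = 1.5380×10⁷ m.
Transfer ellipse a_t = (r₁ + r₂)/2 = 9.500×10⁶ m.
At r₁: circular v_c1 = √(μ/r₁) = 3440 m/s; transfer-periapsis v_p = √[μ(2/r₁ − 1/a_t)] = 4377 m/s.
Δv₁ = v_p − v_c1 = 936.9 m/s.
= 0.9369 km/s.

Δv ≈ 0.9369 km/s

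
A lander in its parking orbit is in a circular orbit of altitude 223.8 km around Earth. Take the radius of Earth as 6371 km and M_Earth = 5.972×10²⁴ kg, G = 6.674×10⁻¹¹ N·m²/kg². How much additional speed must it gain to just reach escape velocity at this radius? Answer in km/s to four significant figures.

Δv ≈ 3.220 km/s

μ = GM = 6.674×10⁻¹¹ × 5.972×10²⁴ = 3.986×10¹⁴ m³/s².
r = 6371 + 223.8 = 6594.8 km = 6.5948×10⁶ m.
Circular speed v_c = √(μ/r) = 7774 m/s.
Escape speed v_esc = √(2μ/r) = √2 × v_c = 10990 m/s.
Δv = v_esc − v_c = 3220 m/s = 3.220 km/s.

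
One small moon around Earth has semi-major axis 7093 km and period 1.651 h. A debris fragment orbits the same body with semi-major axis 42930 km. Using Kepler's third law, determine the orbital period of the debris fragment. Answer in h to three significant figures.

T₂ ≈ 24.6 h

Kepler's third law: T² ∝ a³, so T₂ = T₁ (a₂/a₁)^(3/2).
a₂/a₁ = 6.052, (a₂/a₁)^(3/2) = 14.89.
T₂ = 1.651 × 14.89 = 24.58 h.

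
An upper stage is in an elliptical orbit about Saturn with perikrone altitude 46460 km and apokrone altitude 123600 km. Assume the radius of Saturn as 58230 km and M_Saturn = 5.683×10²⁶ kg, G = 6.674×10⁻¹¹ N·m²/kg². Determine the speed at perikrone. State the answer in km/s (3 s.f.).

v ≈ 21.4 km/s

μ = GM = 6.674×10⁻¹¹ × 5.683×10²⁶ = 3.793×10¹⁶ m³/s².
r_p = 58230 + 46460 = 104690 km = 1.0469×10⁸ m.
r_a = 58230 + 123600 = 181830 km = 1.8183×10⁸ m.
Semi-major axis a = (r_p + r_a)/2 = 1.4326×10⁵ km = 1.433×10⁸ m.
Vis-viva: v² = μ(2/r − 1/a) = 3.793×10¹⁶ × (1.910×10⁻⁸ − 6.980×10⁻⁹) = 4.598×10⁸ m²/s².
v = 21440 m/s = 21.44 km/s.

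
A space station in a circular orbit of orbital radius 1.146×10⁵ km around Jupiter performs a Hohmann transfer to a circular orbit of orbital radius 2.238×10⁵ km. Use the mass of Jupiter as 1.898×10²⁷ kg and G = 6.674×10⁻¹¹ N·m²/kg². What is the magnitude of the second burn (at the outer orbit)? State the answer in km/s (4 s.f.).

μ = GM = 6.674×10⁻¹¹ × 1.898×10²⁷ = 1.267×10¹⁷ m³/s².
r₁ = 1.146×10⁵ km = 1.146×10⁸ m.
r₂ = 2.238×10⁵ km = 2.238×10⁸ m.
Transfer ellipse a_t = (r₁ + r₂)/2 = 1.692×10⁸ m.
At r₁: circular v_c1 = √(μ/r₁) = 33250 m/s; transfer-perijove v_p = √[μ(2/r₁ − 1/a_t)] = 38240 m/s.
At r₂: circular v_c2 = √(μ/r₂) = 23790 m/s; transfer-apojove v_a = √[μ(2/r₂ − 1/a_t)] = 19580 m/s.
Δv₂ = v_c2 − v_a = 4211 m/s.
= 4.211 km/s.

Δv ≈ 4.211 km/s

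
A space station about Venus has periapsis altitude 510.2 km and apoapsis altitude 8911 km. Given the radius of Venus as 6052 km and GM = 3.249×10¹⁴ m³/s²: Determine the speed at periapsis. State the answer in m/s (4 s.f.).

v ≈ 8297 m/s

r_p = 6052 + 510.2 = 6562.2 km = 6.5622×10⁶ m.
r_a = 6052 + 8911 = 14963 km = 1.4963×10⁷ m.
Semi-major axis a = (r_p + r_a)/2 = 10763 km = 1.076×10⁷ m.
Vis-viva: v² = μ(2/r − 1/a) = 3.249×10¹⁴ × (3.048×10⁻⁷ − 9.291×10⁻⁸) = 6.883×10⁷ m²/s².
v = 8297 m/s.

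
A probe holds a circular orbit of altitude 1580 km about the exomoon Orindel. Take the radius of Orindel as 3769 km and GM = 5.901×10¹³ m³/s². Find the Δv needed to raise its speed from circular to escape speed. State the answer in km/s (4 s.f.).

Δv ≈ 1.376 km/s

r = 3769 + 1580 = 5349.0 km = 5.3490×10⁶ m.
Circular speed v_c = √(μ/r) = 3321 m/s.
Escape speed v_esc = √(2μ/r) = √2 × v_c = 4697 m/s.
Δv = v_esc − v_c = 1376 m/s = 1.376 km/s.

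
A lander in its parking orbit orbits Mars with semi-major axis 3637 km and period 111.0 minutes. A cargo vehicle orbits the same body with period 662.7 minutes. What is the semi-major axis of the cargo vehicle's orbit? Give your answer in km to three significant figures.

a₂ ≈ 12000 km

Kepler's third law: a³ ∝ T², so a₂ = a₁ (T₂/T₁)^(2/3).
T₂/T₁ = 5.970, (T₂/T₁)^(2/3) = 3.291.
a₂ = 3637 × 3.291 = 11970 km.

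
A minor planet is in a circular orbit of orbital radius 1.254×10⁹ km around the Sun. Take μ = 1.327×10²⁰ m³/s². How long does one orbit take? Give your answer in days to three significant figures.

T ≈ 8860 days

r = 1.254×10⁹ km = 1.254×10¹² m.
Kepler's third law: T = 2π√(r³/μ) = 2π√((1.254×10¹²)³ / 1.327×10²⁰).
r³/μ = 1.486×10¹⁶ s², so T = 2π × 1.219×10⁸ = 7.659×10⁸ s.
Converting: 7.659×10⁸ s ÷ 86400 = 8865 days.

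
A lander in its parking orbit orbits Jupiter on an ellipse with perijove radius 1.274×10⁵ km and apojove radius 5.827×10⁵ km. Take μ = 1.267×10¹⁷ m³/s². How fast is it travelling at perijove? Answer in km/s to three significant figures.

Semi-major axis a = (r_p + r_a)/2 = 3.5505×10⁵ km = 3.550×10⁸ m.
Vis-viva: v² = μ(2/r − 1/a) = 1.267×10¹⁷ × (1.570×10⁻⁸ − 2.817×10⁻⁹) = 1.632×10⁹ m²/s².
v = 40400 m/s = 40.40 km/s.

v ≈ 40.4 km/s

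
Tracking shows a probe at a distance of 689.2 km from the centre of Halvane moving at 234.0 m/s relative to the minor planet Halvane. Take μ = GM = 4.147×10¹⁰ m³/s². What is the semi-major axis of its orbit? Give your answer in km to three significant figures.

r = 6.892×10⁵ m.
Specific orbital energy ε = v²/2 − μ/r = (234.0)²/2 − 4.147×10¹⁰/6.892×10⁵ = -3.279×10⁴ J/kg.
Since ε = −μ/(2a), a = −μ/(2ε) = 6.323×10⁵ m = 632.30 km.

a ≈ 632 km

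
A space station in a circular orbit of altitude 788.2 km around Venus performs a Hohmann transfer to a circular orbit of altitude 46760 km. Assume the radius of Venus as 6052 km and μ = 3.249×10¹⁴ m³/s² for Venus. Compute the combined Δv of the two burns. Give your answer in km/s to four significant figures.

r₁ = 6052 + 788.2 = 6840.2 km = 6.8402×10⁶ m.
r₂ = 6052 + 46760 = 52812 km = 5.2812×10⁷ m.
Transfer ellipse a_t = (r₁ + r₂)/2 = 2.983×10⁷ m.
At r₁: circular v_c1 = √(μ/r₁) = 6892 m/s; transfer-periapsis v_p = √[μ(2/r₁ − 1/a_t)] = 9171 m/s.
Δv₁ = v_p − v_c1 = 2279 m/s.
At r₂: circular v_c2 = √(μ/r₂) = 2480 m/s; transfer-apoapsis v_a = √[μ(2/r₂ − 1/a_t)] = 1188 m/s.
Δv₂ = v_c2 − v_a = 1293 m/s.
Total Δv = Δv₁ + Δv₂ = 3571 m/s = 3.571 km/s.

Δv_total ≈ 3.571 km/s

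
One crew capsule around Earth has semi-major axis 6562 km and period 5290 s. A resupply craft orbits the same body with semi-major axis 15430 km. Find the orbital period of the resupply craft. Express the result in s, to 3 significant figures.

Kepler's third law: T² ∝ a³, so T₂ = T₁ (a₂/a₁)^(3/2).
a₂/a₁ = 2.351, (a₂/a₁)^(3/2) = 3.606.
T₂ = 5290 × 3.606 = 19070 s.

T₂ ≈ 19100 s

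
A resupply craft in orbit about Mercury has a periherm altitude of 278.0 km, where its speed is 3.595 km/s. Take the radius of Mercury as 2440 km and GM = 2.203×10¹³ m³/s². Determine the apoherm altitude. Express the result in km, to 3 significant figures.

r_p = 2440 + 278.0 = 2718.0 km = 2.718×10⁶ m.
Specific energy ε = v²/2 − μ/r = -1.643×10⁶ J/kg, so a = −μ/(2ε) = 6.703×10⁶ m.
The apsides satisfy r_p + r_a = 2a, so the apoherm radius is 2a − r_p = 1.069×10⁷ m = 10689 km.
Apoherm altitude = 10689 − 2440 = 8248.7 km.

apoherm altitude ≈ 8250 km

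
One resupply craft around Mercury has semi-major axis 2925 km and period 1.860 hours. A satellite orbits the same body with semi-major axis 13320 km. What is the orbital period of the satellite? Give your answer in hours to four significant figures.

Kepler's third law: T² ∝ a³, so T₂ = T₁ (a₂/a₁)^(3/2).
a₂/a₁ = 4.554, (a₂/a₁)^(3/2) = 9.718.
T₂ = 1.860 × 9.718 = 18.08 hours.

T₂ ≈ 18.08 hours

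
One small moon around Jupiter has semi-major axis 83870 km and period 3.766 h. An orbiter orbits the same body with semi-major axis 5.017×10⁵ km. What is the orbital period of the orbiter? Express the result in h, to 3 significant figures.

Kepler's third law: T² ∝ a³, so T₂ = T₁ (a₂/a₁)^(3/2).
a₂/a₁ = 5.982, (a₂/a₁)^(3/2) = 14.63.
T₂ = 3.766 × 14.63 = 55.10 h.

T₂ ≈ 55.1 h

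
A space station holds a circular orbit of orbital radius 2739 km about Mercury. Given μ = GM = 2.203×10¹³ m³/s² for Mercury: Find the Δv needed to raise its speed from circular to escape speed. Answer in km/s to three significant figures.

r = 2739 km = 2.739×10⁶ m.
Circular speed v_c = √(μ/r) = 2836 m/s.
Escape speed v_esc = √(2μ/r) = √2 × v_c = 4011 m/s.
Δv = v_esc − v_c = 1175 m/s = 1.175 km/s.

Δv ≈ 1.17 km/s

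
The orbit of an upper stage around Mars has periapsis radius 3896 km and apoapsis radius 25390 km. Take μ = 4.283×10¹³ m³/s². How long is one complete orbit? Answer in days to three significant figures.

Semi-major axis a = (r_p + r_a)/2 = (3896.0 + 25390)/2 = 14643 km = 1.464×10⁷ m.
By Kepler's third law T = 2π√(a³/μ) = 2π × 8.562×10³ = 5.380×10⁴ s.
= 0.6226 days.

T ≈ 0.623 days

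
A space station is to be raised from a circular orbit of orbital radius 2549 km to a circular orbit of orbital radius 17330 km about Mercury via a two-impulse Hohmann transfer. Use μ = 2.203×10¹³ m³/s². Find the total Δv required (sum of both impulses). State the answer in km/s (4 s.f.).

r₁ = 2549 km = 2.549×10⁶ m.
r₂ = 17330 km = 1.733×10⁷ m.
Transfer ellipse a_t = (r₁ + r₂)/2 = 9.940×10⁶ m.
At r₁: circular v_c1 = √(μ/r₁) = 2940 m/s; transfer-periherm v_p = √[μ(2/r₁ − 1/a_t)] = 3882 m/s.
Δv₁ = v_p − v_c1 = 942.0 m/s.
At r₂: circular v_c2 = √(μ/r₂) = 1127 m/s; transfer-apoherm v_a = √[μ(2/r₂ − 1/a_t)] = 571.0 m/s.
Δv₂ = v_c2 − v_a = 556.5 m/s.
Total Δv = Δv₁ + Δv₂ = 1499 m/s = 1.499 km/s.

Δv_total ≈ 1.499 km/s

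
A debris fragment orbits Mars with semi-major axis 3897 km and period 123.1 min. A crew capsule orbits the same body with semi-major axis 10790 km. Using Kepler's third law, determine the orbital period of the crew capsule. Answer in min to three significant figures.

Kepler's third law: T² ∝ a³, so T₂ = T₁ (a₂/a₁)^(3/2).
a₂/a₁ = 2.769, (a₂/a₁)^(3/2) = 4.607.
T₂ = 123.1 × 4.607 = 567.1 min.

T₂ ≈ 567 min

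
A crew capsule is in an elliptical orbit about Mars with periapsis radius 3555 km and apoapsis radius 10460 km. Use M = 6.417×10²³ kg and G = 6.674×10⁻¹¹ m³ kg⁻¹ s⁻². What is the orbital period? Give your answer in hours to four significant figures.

μ = GM = 6.674×10⁻¹¹ × 6.417×10²³ = 4.283×10¹³ m³/s².
Semi-major axis a = (r_p + r_a)/2 = (3555.0 + 10460)/2 = 7007.5 km = 7.008×10⁶ m.
By Kepler's third law T = 2π√(a³/μ) = 2π × 2.835×10³ = 1.781×10⁴ s.
= 4.947 hours.

T ≈ 4.947 hours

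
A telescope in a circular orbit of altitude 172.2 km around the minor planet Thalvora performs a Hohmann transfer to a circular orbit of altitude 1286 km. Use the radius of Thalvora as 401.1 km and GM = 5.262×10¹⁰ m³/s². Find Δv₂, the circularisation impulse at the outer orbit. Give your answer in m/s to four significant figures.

Δv ≈ 50.82 m/s

r₁ = 401.1 + 172.2 = 573.30 km = 5.7330×10⁵ m.
r₂ = 401.1 + 1286 = 1687.1 km = 1.6871×10⁶ m.
Transfer ellipse a_t = (r₁ + r₂)/2 = 1.130×10⁶ m.
At r₁: circular v_c1 = √(μ/r₁) = 303.0 m/s; transfer-periapsis v_p = √[μ(2/r₁ − 1/a_t)] = 370.1 m/s.
At r₂: circular v_c2 = √(μ/r₂) = 176.6 m/s; transfer-apoapsis v_a = √[μ(2/r₂ − 1/a_t)] = 125.8 m/s.
Δv₂ = v_c2 − v_a = 50.82 m/s.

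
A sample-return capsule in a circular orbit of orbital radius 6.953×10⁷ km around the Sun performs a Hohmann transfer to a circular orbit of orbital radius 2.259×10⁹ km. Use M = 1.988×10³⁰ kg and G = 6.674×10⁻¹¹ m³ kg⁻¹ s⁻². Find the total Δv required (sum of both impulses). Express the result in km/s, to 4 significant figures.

μ = GM = 6.674×10⁻¹¹ × 1.988×10³⁰ = 1.327×10²⁰ m³/s².
r₁ = 6.953×10⁷ km = 6.953×10¹⁰ m.
r₂ = 2.259×10⁹ km = 2.259×10¹² m.
Transfer ellipse a_t = (r₁ + r₂)/2 = 1.164×10¹² m.
At r₁: circular v_c1 = √(μ/r₁) = 43680 m/s; transfer-perihelion v_p = √[μ(2/r₁ − 1/a_t)] = 60850 m/s.
Δv₁ = v_p − v_c1 = 17160 m/s.
At r₂: circular v_c2 = √(μ/r₂) = 7664 m/s; transfer-aphelion v_a = √[μ(2/r₂ − 1/a_t)] = 1873 m/s.
Δv₂ = v_c2 − v_a = 5791 m/s.
Total Δv = Δv₁ + Δv₂ = 22960 m/s = 22.96 km/s.

Δv_total ≈ 22.96 km/s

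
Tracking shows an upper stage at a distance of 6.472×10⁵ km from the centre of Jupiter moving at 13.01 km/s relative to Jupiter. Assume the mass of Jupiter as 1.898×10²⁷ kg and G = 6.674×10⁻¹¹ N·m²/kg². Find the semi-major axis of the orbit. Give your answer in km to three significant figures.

μ = GM = 6.674×10⁻¹¹ × 1.898×10²⁷ = 1.267×10¹⁷ m³/s².
r = 6.472×10⁸ m.
Specific orbital energy ε = v²/2 − μ/r = (13010)²/2 − 1.267×10¹⁷/6.472×10⁸ = -1.111×10⁸ J/kg.
Since ε = −μ/(2a), a = −μ/(2ε) = 5.701×10⁸ m = 5.7011×10⁵ km.

a ≈ 5.70×10⁵ km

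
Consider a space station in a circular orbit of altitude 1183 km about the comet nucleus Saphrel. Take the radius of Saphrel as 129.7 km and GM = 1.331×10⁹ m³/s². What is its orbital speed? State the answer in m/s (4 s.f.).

r = 129.7 + 1183 = 1312.7 km = 1.3127×10⁶ m.
For a circular orbit v = √(μ/r) = √(1.331×10⁹ / 1.313×10⁶) = √(1.014×10³) = 31.84 m/s.

v ≈ 31.84 m/s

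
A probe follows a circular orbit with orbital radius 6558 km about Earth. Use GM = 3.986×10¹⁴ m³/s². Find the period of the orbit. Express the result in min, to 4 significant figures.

r = 6558 km = 6.558×10⁶ m.
Kepler's third law: T = 2π√(r³/μ) = 2π√((6.558×10⁶)³ / 3.986×10¹⁴).
r³/μ = 7.076×10⁵ s², so T = 2π × 8.412×10² = 5.285×10³ s.
Converting: 5.285×10³ s ÷ 60.00 = 88.09 min.

T ≈ 88.09 min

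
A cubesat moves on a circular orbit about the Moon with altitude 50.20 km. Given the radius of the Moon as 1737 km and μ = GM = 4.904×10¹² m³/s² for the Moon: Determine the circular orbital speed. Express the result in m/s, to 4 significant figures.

r = 1737 + 50.20 = 1787.2 km = 1.7872×10⁶ m.
For a circular orbit v = √(μ/r) = √(4.904×10¹² / 1.787×10⁶) = √(2.744×10⁶) = 1656 m/s.

v ≈ 1656 m/s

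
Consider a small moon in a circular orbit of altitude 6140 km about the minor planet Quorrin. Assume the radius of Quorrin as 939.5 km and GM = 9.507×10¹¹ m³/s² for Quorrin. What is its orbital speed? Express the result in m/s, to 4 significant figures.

v ≈ 366.5 m/s

r = 939.5 + 6140 = 7079.5 km = 7.0795×10⁶ m.
For a circular orbit v = √(μ/r) = √(9.507×10¹¹ / 7.080×10⁶) = √(1.343×10⁵) = 366.5 m/s.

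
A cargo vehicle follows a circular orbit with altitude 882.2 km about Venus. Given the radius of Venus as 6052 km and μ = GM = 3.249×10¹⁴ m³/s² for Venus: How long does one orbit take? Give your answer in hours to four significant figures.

T ≈ 1.768 hours

r = 6052 + 882.2 = 6934.2 km = 6.9342×10⁶ m.
Kepler's third law: T = 2π√(r³/μ) = 2π√((6.934×10⁶)³ / 3.249×10¹⁴).
r³/μ = 1.026×10⁶ s², so T = 2π × 1.013×10³ = 6.365×10³ s.
Converting: 6.365×10³ s ÷ 3600 = 1.768 hours.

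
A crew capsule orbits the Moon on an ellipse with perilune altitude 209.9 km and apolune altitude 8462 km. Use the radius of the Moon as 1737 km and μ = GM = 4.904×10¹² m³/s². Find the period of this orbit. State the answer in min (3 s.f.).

r_p = 1737 + 209.9 = 1946.9 km = 1.9469×10⁶ m.
r_a = 1737 + 8462 = 10199 km = 1.0199×10⁷ m.
Semi-major axis a = (r_p + r_a)/2 = (1946.9 + 10199)/2 = 6072.9 km = 6.073×10⁶ m.
By Kepler's third law T = 2π√(a³/μ) = 2π × 6.758×10³ = 4.246×10⁴ s.
= 707.7 min.

T ≈ 708 min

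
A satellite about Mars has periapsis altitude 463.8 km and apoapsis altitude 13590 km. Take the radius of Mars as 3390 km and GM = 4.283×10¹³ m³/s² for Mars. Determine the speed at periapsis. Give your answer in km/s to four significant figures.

v ≈ 4.256 km/s

r_p = 3390 + 463.8 = 3853.8 km = 3.8538×10⁶ m.
r_a = 3390 + 13590 = 16980 km = 1.6980×10⁷ m.
Semi-major axis a = (r_p + r_a)/2 = 10417 km = 1.042×10⁷ m.
Vis-viva: v² = μ(2/r − 1/a) = 4.283×10¹³ × (5.190×10⁻⁷ − 9.600×10⁻⁸) = 1.812×10⁷ m²/s².
v = 4256 m/s = 4.256 km/s.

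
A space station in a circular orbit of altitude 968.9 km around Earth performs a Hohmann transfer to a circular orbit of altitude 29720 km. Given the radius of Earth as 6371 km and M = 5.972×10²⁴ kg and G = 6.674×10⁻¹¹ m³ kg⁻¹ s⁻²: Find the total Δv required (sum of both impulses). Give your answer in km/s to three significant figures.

Δv_total ≈ 3.52 km/s

μ = GM = 6.674×10⁻¹¹ × 5.972×10²⁴ = 3.986×10¹⁴ m³/s².
r₁ = 6371 + 968.9 = 7339.9 km = 7.3399×10⁶ m.
r₂ = 6371 + 29720 = 36091 km = 3.6091×10⁷ m.
Transfer ellipse a_t = (r₁ + r₂)/2 = 2.172×10⁷ m.
At r₁: circular v_c1 = √(μ/r₁) = 7369 m/s; transfer-perigee v_p = √[μ(2/r₁ − 1/a_t)] = 9500 m/s.
Δv₁ = v_p − v_c1 = 2131 m/s.
At r₂: circular v_c2 = √(μ/r₂) = 3323 m/s; transfer-apogee v_a = √[μ(2/r₂ − 1/a_t)] = 1932 m/s.
Δv₂ = v_c2 − v_a = 1391 m/s.
Total Δv = Δv₁ + Δv₂ = 3522 m/s = 3.522 km/s.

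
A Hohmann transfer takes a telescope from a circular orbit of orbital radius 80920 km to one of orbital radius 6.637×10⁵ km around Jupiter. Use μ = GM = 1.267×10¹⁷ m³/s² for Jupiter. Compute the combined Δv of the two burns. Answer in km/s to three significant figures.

Δv_total ≈ 20.6 km/s

r₁ = 80920 km = 8.092×10⁷ m.
r₂ = 6.637×10⁵ km = 6.637×10⁸ m.
Transfer ellipse a_t = (r₁ + r₂)/2 = 3.723×10⁸ m.
At r₁: circular v_c1 = √(μ/r₁) = 39570 m/s; transfer-perijove v_p = √[μ(2/r₁ − 1/a_t)] = 52830 m/s.
Δv₁ = v_p − v_c1 = 13260 m/s.
At r₂: circular v_c2 = √(μ/r₂) = 13820 m/s; transfer-apojove v_a = √[μ(2/r₂ − 1/a_t)] = 6441 m/s.
Δv₂ = v_c2 − v_a = 7375 m/s.
Total Δv = Δv₁ + Δv₂ = 20640 m/s = 20.64 km/s.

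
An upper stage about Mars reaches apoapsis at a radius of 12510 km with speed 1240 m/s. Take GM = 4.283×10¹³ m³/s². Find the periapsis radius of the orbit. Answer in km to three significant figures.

r_a = 1.251×10⁷ m.
Specific energy ε = v²/2 − μ/r = -2.655×10⁶ J/kg, so a = −μ/(2ε) = 8.066×10⁶ m.
The apsides satisfy r_p + r_a = 2a, so the periapsis radius is 2a − r_a = 3.623×10⁶ m = 3622.7 km.

periapsis radius ≈ 3620 km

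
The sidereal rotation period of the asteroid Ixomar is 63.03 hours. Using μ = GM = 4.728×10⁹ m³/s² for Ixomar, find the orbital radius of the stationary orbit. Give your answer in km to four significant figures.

r_sync ≈ 1834 km

T = 63.03 hours = 2.269×10⁵ s.
A synchronous orbit has period T, so by Kepler's third law a = (μT²/4π²)^(1/3).
μT²/4π² = 4.728×10⁹ × (2.269×10⁵)² / 39.48 = 6.166×10¹⁸ m³.
a = 1.834×10⁶ m = 1833.7 km.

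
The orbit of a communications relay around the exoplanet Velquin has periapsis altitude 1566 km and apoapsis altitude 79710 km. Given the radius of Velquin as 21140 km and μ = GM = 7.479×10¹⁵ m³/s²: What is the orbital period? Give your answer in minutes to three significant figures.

r_p = 21140 + 1566 = 22706 km = 2.2706×10⁷ m.
r_a = 21140 + 79710 = 100850 km = 1.0085×10⁸ m.
Semi-major axis a = (r_p + r_a)/2 = (22706 + 1.0085×10⁵)/2 = 61778 km = 6.178×10⁷ m.
By Kepler's third law T = 2π√(a³/μ) = 2π × 5.615×10³ = 3.528×10⁴ s.
= 588.0 minutes.

T ≈ 588 minutes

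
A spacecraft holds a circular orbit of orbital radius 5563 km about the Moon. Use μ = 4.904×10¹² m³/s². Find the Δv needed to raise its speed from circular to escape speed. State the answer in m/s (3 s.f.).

r = 5563 km = 5.563×10⁶ m.
Circular speed v_c = √(μ/r) = 938.9 m/s.
Escape speed v_esc = √(2μ/r) = √2 × v_c = 1328 m/s.
Δv = v_esc − v_c = 388.9 m/s.

Δv ≈ 389 m/s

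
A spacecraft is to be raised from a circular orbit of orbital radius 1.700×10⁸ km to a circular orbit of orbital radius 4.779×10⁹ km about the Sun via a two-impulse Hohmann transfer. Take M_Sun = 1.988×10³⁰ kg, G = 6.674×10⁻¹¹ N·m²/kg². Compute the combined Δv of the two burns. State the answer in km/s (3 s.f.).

μ = GM = 6.674×10⁻¹¹ × 1.988×10³⁰ = 1.327×10²⁰ m³/s².
r₁ = 1.700×10⁸ km = 1.700×10¹¹ m.
r₂ = 4.779×10⁹ km = 4.779×10¹² m.
Transfer ellipse a_t = (r₁ + r₂)/2 = 2.474×10¹² m.
At r₁: circular v_c1 = √(μ/r₁) = 27940 m/s; transfer-perihelion v_p = √[μ(2/r₁ − 1/a_t)] = 38820 m/s.
Δv₁ = v_p − v_c1 = 10890 m/s.
At r₂: circular v_c2 = √(μ/r₂) = 5269 m/s; transfer-aphelion v_a = √[μ(2/r₂ − 1/a_t)] = 1381 m/s.
Δv₂ = v_c2 − v_a = 3888 m/s.
Total Δv = Δv₁ + Δv₂ = 14780 m/s = 14.78 km/s.

Δv_total ≈ 14.8 km/s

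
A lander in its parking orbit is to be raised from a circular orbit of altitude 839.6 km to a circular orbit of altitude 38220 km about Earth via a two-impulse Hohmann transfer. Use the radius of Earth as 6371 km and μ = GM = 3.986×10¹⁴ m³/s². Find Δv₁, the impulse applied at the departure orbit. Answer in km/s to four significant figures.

Δv ≈ 2.320 km/s

r₁ = 6371 + 839.6 = 7210.6 km = 7.2106×10⁶ m.
r₂ = 6371 + 38220 = 44591 km = 4.4591×10⁷ m.
Transfer ellipse a_t = (r₁ + r₂)/2 = 2.590×10⁷ m.
At r₁: circular v_c1 = √(μ/r₁) = 7435 m/s; transfer-perigee v_p = √[μ(2/r₁ − 1/a_t)] = 9756 m/s.
Δv₁ = v_p − v_c1 = 2320 m/s.
= 2.320 km/s.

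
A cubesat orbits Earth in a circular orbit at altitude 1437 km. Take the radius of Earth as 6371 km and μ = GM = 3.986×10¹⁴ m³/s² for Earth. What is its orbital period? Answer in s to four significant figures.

r = 6371 + 1437 = 7808.0 km = 7.8080×10⁶ m.
Kepler's third law: T = 2π√(r³/μ) = 2π√((7.808×10⁶)³ / 3.986×10¹⁴).
r³/μ = 1.194×10⁶ s², so T = 2π × 1.093×10³ = 6.866×10³ s.

T ≈ 6866 s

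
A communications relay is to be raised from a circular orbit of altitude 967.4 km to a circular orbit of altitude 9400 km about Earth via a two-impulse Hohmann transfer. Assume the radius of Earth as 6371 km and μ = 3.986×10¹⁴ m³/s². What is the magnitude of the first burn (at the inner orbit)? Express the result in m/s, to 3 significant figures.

r₁ = 6371 + 967.4 = 7338.4 km = 7.3384×10⁶ m.
r₂ = 6371 + 9400 = 15771 km = 1.5771×10⁷ m.
Transfer ellipse a_t = (r₁ + r₂)/2 = 1.155×10⁷ m.
At r₁: circular v_c1 = √(μ/r₁) = 7370 m/s; transfer-perigee v_p = √[μ(2/r₁ − 1/a_t)] = 8610 m/s.
Δv₁ = v_p − v_c1 = 1240 m/s.

Δv ≈ 1240 m/s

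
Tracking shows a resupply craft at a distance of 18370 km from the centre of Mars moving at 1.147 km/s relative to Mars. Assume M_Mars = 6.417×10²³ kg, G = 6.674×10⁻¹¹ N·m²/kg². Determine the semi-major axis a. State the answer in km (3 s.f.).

μ = GM = 6.674×10⁻¹¹ × 6.417×10²³ = 4.283×10¹³ m³/s².
r = 1.837×10⁷ m.
Vis-viva rearranged: 1/a = 2/r − v²/μ = 1.089×10⁻⁷ − 3.072×10⁻⁸ = 7.815×10⁻⁸ m⁻¹.
a = 1.280×10⁷ m = 12795 km.

a ≈ 12800 km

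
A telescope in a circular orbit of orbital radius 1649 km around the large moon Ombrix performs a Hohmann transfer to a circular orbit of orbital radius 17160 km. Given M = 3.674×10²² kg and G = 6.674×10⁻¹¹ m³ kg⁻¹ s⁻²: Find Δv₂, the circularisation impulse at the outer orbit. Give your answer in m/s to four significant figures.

Δv ≈ 219.7 m/s

μ = GM = 6.674×10⁻¹¹ × 3.674×10²² = 2.452×10¹² m³/s².
r₁ = 1649 km = 1.649×10⁶ m.
r₂ = 17160 km = 1.716×10⁷ m.
Transfer ellipse a_t = (r₁ + r₂)/2 = 9.404×10⁶ m.
At r₁: circular v_c1 = √(μ/r₁) = 1219 m/s; transfer-periapsis v_p = √[μ(2/r₁ − 1/a_t)] = 1647 m/s.
At r₂: circular v_c2 = √(μ/r₂) = 378.0 m/s; transfer-apoapsis v_a = √[μ(2/r₂ − 1/a_t)] = 158.3 m/s.
Δv₂ = v_c2 − v_a = 219.7 m/s.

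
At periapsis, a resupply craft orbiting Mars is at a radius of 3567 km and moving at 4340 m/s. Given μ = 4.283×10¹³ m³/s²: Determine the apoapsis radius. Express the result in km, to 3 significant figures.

r_p = 3.567×10⁶ m.
Specific energy ε = v²/2 − μ/r = -2.589×10⁶ J/kg, so a = −μ/(2ε) = 8.270×10⁶ m.
The apsides satisfy r_p + r_a = 2a, so the apoapsis radius is 2a − r_p = 1.297×10⁷ m = 12973 km.

apoapsis radius ≈ 13000 km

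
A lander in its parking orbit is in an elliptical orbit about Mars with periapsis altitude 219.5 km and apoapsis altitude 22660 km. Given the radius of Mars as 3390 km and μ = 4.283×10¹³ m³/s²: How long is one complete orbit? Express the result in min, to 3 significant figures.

r_p = 3390 + 219.5 = 3609.5 km = 3.6095×10⁶ m.
r_a = 3390 + 22660 = 26050 km = 2.6050×10⁷ m.
Semi-major axis a = (r_p + r_a)/2 = (3609.5 + 26050)/2 = 14830 km = 1.483×10⁷ m.
By Kepler's third law T = 2π√(a³/μ) = 2π × 8.726×10³ = 5.483×10⁴ s.
= 913.8 min.

T ≈ 914 min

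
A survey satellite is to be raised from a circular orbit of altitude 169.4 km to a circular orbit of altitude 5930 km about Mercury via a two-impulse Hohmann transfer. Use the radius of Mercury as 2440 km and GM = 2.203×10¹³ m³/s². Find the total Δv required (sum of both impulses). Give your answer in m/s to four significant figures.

Δv_total ≈ 1186 m/s

r₁ = 2440 + 169.4 = 2609.4 km = 2.6094×10⁶ m.
r₂ = 2440 + 5930 = 8370.0 km = 8.3700×10⁶ m.
Transfer ellipse a_t = (r₁ + r₂)/2 = 5.490×10⁶ m.
At r₁: circular v_c1 = √(μ/r₁) = 2906 m/s; transfer-periherm v_p = √[μ(2/r₁ − 1/a_t)] = 3588 m/s.
Δv₁ = v_p − v_c1 = 682.2 m/s.
At r₂: circular v_c2 = √(μ/r₂) = 1622 m/s; transfer-apoherm v_a = √[μ(2/r₂ − 1/a_t)] = 1119 m/s.
Δv₂ = v_c2 − v_a = 503.8 m/s.
Total Δv = Δv₁ + Δv₂ = 1186 m/s.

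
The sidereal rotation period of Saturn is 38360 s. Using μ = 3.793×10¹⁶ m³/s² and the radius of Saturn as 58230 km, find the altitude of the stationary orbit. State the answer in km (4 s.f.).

A synchronous orbit has period T, so by Kepler's third law a = (μT²/4π²)^(1/3).
μT²/4π² = 3.793×10¹⁶ × (3.836×10⁴)² / 39.48 = 1.414×10²⁴ m³.
a = 1.122×10⁸ m = 1.1223×10⁵ km.
Altitude h = a − R = 1.1223×10⁵ − 58230 = 54005 km.

h_sync ≈ 54000 km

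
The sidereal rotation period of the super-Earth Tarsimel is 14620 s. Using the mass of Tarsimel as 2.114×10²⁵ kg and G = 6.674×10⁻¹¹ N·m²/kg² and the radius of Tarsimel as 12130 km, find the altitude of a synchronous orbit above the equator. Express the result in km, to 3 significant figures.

h_sync ≈ 7560 km

μ = GM = 6.674×10⁻¹¹ × 2.114×10²⁵ = 1.411×10¹⁵ m³/s².
A synchronous orbit has period T, so by Kepler's third law a = (μT²/4π²)^(1/3).
μT²/4π² = 1.411×10¹⁵ × (1.462×10⁴)² / 39.48 = 7.639×10²¹ m³.
a = 1.969×10⁷ m = 19694 km.
Altitude h = a − R = 19694 − 12130 = 7564.4 km.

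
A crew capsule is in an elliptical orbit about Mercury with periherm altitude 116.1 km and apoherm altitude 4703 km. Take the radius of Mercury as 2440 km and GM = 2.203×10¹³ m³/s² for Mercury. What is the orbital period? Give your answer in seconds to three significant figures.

r_p = 2440 + 116.1 = 2556.1 km = 2.5561×10⁶ m.
r_a = 2440 + 4703 = 7143.0 km = 7.1430×10⁶ m.
Semi-major axis a = (r_p + r_a)/2 = (2556.1 + 7143.0)/2 = 4849.6 km = 4.850×10⁶ m.
By Kepler's third law T = 2π√(a³/μ) = 2π × 2.275×10³ = 1.430×10⁴ s.

T ≈ 14300 seconds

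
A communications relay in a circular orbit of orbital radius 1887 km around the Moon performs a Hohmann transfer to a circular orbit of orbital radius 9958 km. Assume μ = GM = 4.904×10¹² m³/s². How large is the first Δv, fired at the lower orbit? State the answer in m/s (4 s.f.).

r₁ = 1887 km = 1.887×10⁶ m.
r₂ = 9958 km = 9.958×10⁶ m.
Transfer ellipse a_t = (r₁ + r₂)/2 = 5.922×10⁶ m.
At r₁: circular v_c1 = √(μ/r₁) = 1612 m/s; transfer-perilune v_p = √[μ(2/r₁ − 1/a_t)] = 2090 m/s.
Δv₁ = v_p − v_c1 = 478.3 m/s.

Δv ≈ 478.3 m/s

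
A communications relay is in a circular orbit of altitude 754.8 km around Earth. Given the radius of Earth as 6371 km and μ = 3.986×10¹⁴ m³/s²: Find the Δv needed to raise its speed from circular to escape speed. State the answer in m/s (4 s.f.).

Δv ≈ 3098 m/s

r = 6371 + 754.8 = 7125.8 km = 7.1258×10⁶ m.
Circular speed v_c = √(μ/r) = 7479 m/s.
Escape speed v_esc = √(2μ/r) = √2 × v_c = 10580 m/s.
Δv = v_esc − v_c = 3098 m/s.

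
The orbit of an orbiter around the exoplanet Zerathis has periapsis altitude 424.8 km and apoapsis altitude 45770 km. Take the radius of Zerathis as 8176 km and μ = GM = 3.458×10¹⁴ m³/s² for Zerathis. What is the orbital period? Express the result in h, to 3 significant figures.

r_p = 8176 + 424.8 = 8600.8 km = 8.6008×10⁶ m.
r_a = 8176 + 45770 = 53946 km = 5.3946×10⁷ m.
Semi-major axis a = (r_p + r_a)/2 = (8600.8 + 53946)/2 = 31273 km = 3.127×10⁷ m.
By Kepler's third law T = 2π√(a³/μ) = 2π × 9.405×10³ = 5.909×10⁴ s.
= 16.41 h.

T ≈ 16.4 h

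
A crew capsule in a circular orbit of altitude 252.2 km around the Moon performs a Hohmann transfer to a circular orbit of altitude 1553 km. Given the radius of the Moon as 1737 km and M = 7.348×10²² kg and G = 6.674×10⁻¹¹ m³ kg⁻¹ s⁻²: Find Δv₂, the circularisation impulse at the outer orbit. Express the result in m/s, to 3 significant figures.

μ = GM = 6.674×10⁻¹¹ × 7.348×10²² = 4.904×10¹² m³/s².
r₁ = 1737 + 252.2 = 1989.2 km = 1.9892×10⁶ m.
r₂ = 1737 + 1553 = 3290.0 km = 3.2900×10⁶ m.
Transfer ellipse a_t = (r₁ + r₂)/2 = 2.640×10⁶ m.
At r₁: circular v_c1 = √(μ/r₁) = 1570 m/s; transfer-perilune v_p = √[μ(2/r₁ − 1/a_t)] = 1753 m/s.
At r₂: circular v_c2 = √(μ/r₂) = 1221 m/s; transfer-apolune v_a = √[μ(2/r₂ − 1/a_t)] = 1060 m/s.
Δv₂ = v_c2 − v_a = 161.0 m/s.

Δv ≈ 161 m/s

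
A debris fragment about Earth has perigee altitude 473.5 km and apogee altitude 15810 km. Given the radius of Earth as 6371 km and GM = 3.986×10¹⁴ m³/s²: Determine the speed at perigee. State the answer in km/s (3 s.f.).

r_p = 6371 + 473.5 = 6844.5 km = 6.8445×10⁶ m.
r_a = 6371 + 15810 = 22181 km = 2.2181×10⁷ m.
Semi-major axis a = (r_p + r_a)/2 = 14513 km = 1.451×10⁷ m.
Vis-viva: v² = μ(2/r − 1/a) = 3.986×10¹⁴ × (2.922×10⁻⁷ − 6.890×10⁻⁸) = 8.901×10⁷ m²/s².
v = 9434 m/s = 9.434 km/s.

v ≈ 9.43 km/s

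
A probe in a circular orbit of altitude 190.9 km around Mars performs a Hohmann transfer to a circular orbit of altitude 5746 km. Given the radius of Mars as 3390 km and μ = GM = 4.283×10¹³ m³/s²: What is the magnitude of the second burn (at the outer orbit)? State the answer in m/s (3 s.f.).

r₁ = 3390 + 190.9 = 3580.9 km = 3.5809×10⁶ m.
r₂ = 3390 + 5746 = 9136.0 km = 9.1360×10⁶ m.
Transfer ellipse a_t = (r₁ + r₂)/2 = 6.358×10⁶ m.
At r₁: circular v_c1 = √(μ/r₁) = 3458 m/s; transfer-periapsis v_p = √[μ(2/r₁ − 1/a_t)] = 4146 m/s.
At r₂: circular v_c2 = √(μ/r₂) = 2165 m/s; transfer-apoapsis v_a = √[μ(2/r₂ − 1/a_t)] = 1625 m/s.
Δv₂ = v_c2 − v_a = 540.3 m/s.

Δv ≈ 540 m/s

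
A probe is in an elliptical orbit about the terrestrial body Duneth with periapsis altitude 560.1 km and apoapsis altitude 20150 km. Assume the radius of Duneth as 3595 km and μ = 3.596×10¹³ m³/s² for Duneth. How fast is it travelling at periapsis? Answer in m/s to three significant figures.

r_p = 3595 + 560.1 = 4155.1 km = 4.1551×10⁶ m.
r_a = 3595 + 20150 = 23745 km = 2.3745×10⁷ m.
Semi-major axis a = (r_p + r_a)/2 = 13950 km = 1.395×10⁷ m.
Vis-viva: v² = μ(2/r − 1/a) = 3.596×10¹³ × (4.813×10⁻⁷ − 7.168×10⁻⁸) = 1.473×10⁷ m²/s².
v = 3838 m/s.

v ≈ 3840 m/s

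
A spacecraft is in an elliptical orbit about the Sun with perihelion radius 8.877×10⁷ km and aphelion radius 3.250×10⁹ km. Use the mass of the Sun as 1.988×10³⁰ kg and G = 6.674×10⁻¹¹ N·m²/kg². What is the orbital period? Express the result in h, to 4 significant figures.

μ = GM = 6.674×10⁻¹¹ × 1.988×10³⁰ = 1.327×10²⁰ m³/s².
Semi-major axis a = (r_p + r_a)/2 = (8.8770×10⁷ + 3.2500×10⁹)/2 = 1.6694×10⁹ km = 1.669×10¹² m.
By Kepler's third law T = 2π√(a³/μ) = 2π × 1.873×10⁸ = 1.177×10⁹ s.
= 3.268×10⁵ h.

T ≈ 326800 h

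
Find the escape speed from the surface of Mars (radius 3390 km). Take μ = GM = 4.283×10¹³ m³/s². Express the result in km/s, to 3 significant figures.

r = R = 3.390×10⁶ m.
Escape speed v_esc = √(2μ/r) = √(2 × 4.283×10¹³ / 3.390×10⁶) = √(2.527×10⁷) = 5027 m/s.
= 5.027 km/s.

v_esc ≈ 5.03 km/s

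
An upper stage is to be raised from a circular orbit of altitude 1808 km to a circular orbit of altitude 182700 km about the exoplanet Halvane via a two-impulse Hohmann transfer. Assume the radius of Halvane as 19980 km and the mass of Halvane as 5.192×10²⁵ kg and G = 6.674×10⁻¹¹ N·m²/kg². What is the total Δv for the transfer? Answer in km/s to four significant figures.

μ = GM = 6.674×10⁻¹¹ × 5.192×10²⁵ = 3.465×10¹⁵ m³/s².
r₁ = 19980 + 1808 = 21788 km = 2.1788×10⁷ m.
r₂ = 19980 + 182700 = 202680 km = 2.0268×10⁸ m.
Transfer ellipse a_t = (r₁ + r₂)/2 = 1.122×10⁸ m.
At r₁: circular v_c1 = √(μ/r₁) = 12610 m/s; transfer-periapsis v_p = √[μ(2/r₁ − 1/a_t)] = 16950 m/s.
Δv₁ = v_p − v_c1 = 4336 m/s.
At r₂: circular v_c2 = √(μ/r₂) = 4135 m/s; transfer-apoapsis v_a = √[μ(2/r₂ − 1/a_t)] = 1822 m/s.
Δv₂ = v_c2 − v_a = 2313 m/s.
Total Δv = Δv₁ + Δv₂ = 6649 m/s = 6.649 km/s.

Δv_total ≈ 6.649 km/s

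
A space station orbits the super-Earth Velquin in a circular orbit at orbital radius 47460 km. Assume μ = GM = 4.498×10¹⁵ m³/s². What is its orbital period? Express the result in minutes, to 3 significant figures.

r = 47460 km = 4.746×10⁷ m.
Kepler's third law: T = 2π√(r³/μ) = 2π√((4.746×10⁷)³ / 4.498×10¹⁵).
r³/μ = 2.377×10⁷ s², so T = 2π × 4.875×10³ = 3.063×10⁴ s.
Converting: 3.063×10⁴ s ÷ 60.00 = 510.5 minutes.

T ≈ 511 minutes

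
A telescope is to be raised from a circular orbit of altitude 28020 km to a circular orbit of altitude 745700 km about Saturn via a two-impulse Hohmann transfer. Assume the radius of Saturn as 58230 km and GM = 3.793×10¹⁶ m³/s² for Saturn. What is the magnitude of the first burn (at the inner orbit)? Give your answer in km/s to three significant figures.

Δv ≈ 7.21 km/s

r₁ = 58230 + 28020 = 86250 km = 8.6250×10⁷ m.
r₂ = 58230 + 745700 = 803930 km = 8.0393×10⁸ m.
Transfer ellipse a_t = (r₁ + r₂)/2 = 4.451×10⁸ m.
At r₁: circular v_c1 = √(μ/r₁) = 20970 m/s; transfer-perikrone v_p = √[μ(2/r₁ − 1/a_t)] = 28180 m/s.
Δv₁ = v_p − v_c1 = 7213 m/s.
= 7.213 km/s.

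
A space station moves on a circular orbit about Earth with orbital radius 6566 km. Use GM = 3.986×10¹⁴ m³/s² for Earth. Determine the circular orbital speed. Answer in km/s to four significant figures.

r = 6566 km = 6.566×10⁶ m.
For a circular orbit v = √(μ/r) = √(3.986×10¹⁴ / 6.566×10⁶) = √(6.071×10⁷) = 7791 m/s.
That is 7.791 km/s.

v ≈ 7.791 km/s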